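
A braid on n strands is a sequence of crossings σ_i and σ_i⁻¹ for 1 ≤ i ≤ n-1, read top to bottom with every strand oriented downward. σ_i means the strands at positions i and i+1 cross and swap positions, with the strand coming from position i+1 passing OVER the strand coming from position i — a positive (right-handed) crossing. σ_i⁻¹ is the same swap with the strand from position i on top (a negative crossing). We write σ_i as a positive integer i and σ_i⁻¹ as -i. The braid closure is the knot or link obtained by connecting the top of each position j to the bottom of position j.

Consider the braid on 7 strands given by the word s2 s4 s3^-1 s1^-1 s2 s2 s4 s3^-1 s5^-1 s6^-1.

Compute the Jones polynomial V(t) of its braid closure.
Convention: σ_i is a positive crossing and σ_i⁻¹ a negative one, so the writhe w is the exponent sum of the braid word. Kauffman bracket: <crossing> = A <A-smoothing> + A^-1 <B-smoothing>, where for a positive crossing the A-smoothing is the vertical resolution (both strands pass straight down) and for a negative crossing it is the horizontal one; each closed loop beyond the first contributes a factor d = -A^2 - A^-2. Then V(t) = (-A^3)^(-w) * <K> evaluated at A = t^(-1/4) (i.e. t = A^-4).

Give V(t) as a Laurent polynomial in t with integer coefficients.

-t^6 + 2*t^5 - 3*t^4 + 4*t^3 - 3*t^2 + 3*t - 2 + t^-1

Derivation:
The presented braid s2 s4 s3^-1 s1^-1 s2 s2 s4 s3^-1 s5^-1 s6^-1 on 7 strands reduces by inverse Markov moves (closure unchanged at each step):
  Destabilize: the word has the form β·s6^-1 where s6^-1 occurs only as the final letter (β ∈ B_6); drop it and the last strand → 6 strands.
  Destabilize: the word has the form β·s5^-1 where s5^-1 occurs only as the final letter (β ∈ B_5); drop it and the last strand → 5 strands.
Reduced to β = s2 s4 s3^-1 s1^-1 s2 s2 s4 s3^-1 on 5 strands, 8 crossings.
Compute on β:
Braid: s2 s4 s3^-1 s1^-1 s2 s2 s4 s3^-1 on 5 strands, 8 crossings.
Writhe w = (#positive) - (#negative) = 5 - 3 = 2.
Computing the Kauffman bracket via state sum. There are 2^8 = 256 states.
For each crossing: s=0 is the vertical smoothing, s=1 horizontal. Crossing k contributes A^(sign_k * (1 - 2*s_k)); loop factor d = -A^2 - A^-2.
Tabulate the states by total A-exponent and number of loops L (A-exp: L × count):
  A^8: L=4 ×1
  A^6: L=3 ×7, L=5 ×1
  A^4: L=2 ×19, L=4 ×9
  A^2: L=1 ×19, L=3 ×35, L=5 ×2
  A^0: L=2 ×48, L=4 ×22
  A^-2: L=3 ×49, L=5 ×7
  A^-4: L=4 ×27, L=6 ×1
  A^-6: L=5 ×8
  A^-8: L=6 ×1
Each group contributes A^e * Σ count * d^(L-1):
Powers of d = -A^2 - A^-2: d^2 = A^4 + 2 + A^-4; d^3 = -A^6 - 3*A^2 - 3*A^-2 - A^-6; d^4 = A^8 + 4*A^4 + 6 + 4*A^-4 + A^-8; d^5 = -A^10 - 5*A^6 - 10*A^2 - 10*A^-2 - 5*A^-6 - A^-10.
  A^8 * (d^3) = -A^14 - 3*A^10 - 3*A^6 - A^2
  A^6 * (7*d^2 + d^4) = A^14 + 11*A^10 + 20*A^6 + 11*A^2 + A^-2
  A^4 * (19*d + 9*d^3) = -9*A^10 - 46*A^6 - 46*A^2 - 9*A^-2
  A^2 * (19 + 35*d^2 + 2*d^4) = 2*A^10 + 43*A^6 + 101*A^2 + 43*A^-2 + 2*A^-6
  A^0 * (48*d + 22*d^3) = -22*A^6 - 114*A^2 - 114*A^-2 - 22*A^-6
  A^-2 * (49*d^2 + 7*d^4) = 7*A^6 + 77*A^2 + 140*A^-2 + 77*A^-6 + 7*A^-10
  A^-4 * (27*d^3 + d^5) = -A^6 - 32*A^2 - 91*A^-2 - 91*A^-6 - 32*A^-10 - A^-14
  A^-6 * (8*d^4) = 8*A^2 + 32*A^-2 + 48*A^-6 + 32*A^-10 + 8*A^-14
  A^-8 * (d^5) = -A^2 - 5*A^-2 - 10*A^-6 - 10*A^-10 - 5*A^-14 - A^-18
Summing the groups: <K> = A^10 - 2*A^6 + 3*A^2 - 3*A^-2 + 4*A^-6 - 3*A^-10 + 2*A^-14 - A^-18
Normalise by the writhe: (-A^3)^(-w) = (-A^3)^(-2) = A^-6, so f(A) = A^-6 * <K> = A^4 - 2 + 3*A^-4 - 3*A^-8 + 4*A^-12 - 3*A^-16 + 2*A^-20 - A^-24.
Substitute A = t^(-1/4), i.e. A^e → t^(-e/4): V(t) = -t^6 + 2*t^5 - 3*t^4 + 4*t^3 - 3*t^2 + 3*t - 2 + t^-1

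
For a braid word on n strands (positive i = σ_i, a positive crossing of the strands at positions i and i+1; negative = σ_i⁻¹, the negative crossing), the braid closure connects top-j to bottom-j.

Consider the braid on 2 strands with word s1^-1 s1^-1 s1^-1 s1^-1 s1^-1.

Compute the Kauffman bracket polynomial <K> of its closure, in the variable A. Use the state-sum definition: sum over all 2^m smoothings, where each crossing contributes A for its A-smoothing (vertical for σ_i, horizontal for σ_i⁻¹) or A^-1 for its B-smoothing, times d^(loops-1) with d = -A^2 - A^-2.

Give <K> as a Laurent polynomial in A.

Braid: s1^-1 s1^-1 s1^-1 s1^-1 s1^-1 on 2 strands, 5 crossings.
Writhe w = (#positive) - (#negative) = 0 - 5 = -5.
Computing the Kauffman bracket via state sum. There are 2^5 = 32 states.
Smooth each crossing (0=||, 1=⌣⌢); contribution A^(Σ sign_k(1-2s_k)) * d^(L-1).
  state 00000: A-exp=-5, loops=2, term = A^-5 * d^1
  state 00001: A-exp=-3, loops=1, term = A^-3 * d^0
  state 00010: A-exp=-3, loops=1, term = A^-3 * d^0
  state 00011: A-exp=-1, loops=2, term = A^-1 * d^1
  state 00100: A-exp=-3, loops=1, term = A^-3 * d^0
  state 00101: A-exp=-1, loops=2, term = A^-1 * d^1
  state 00110: A-exp=-1, loops=2, term = A^-1 * d^1
  state 00111: A-exp=+1, loops=3, term = A^1 * d^2
  state 01000: A-exp=-3, loops=1, term = A^-3 * d^0
  state 01001: A-exp=-1, loops=2, term = A^-1 * d^1
  state 01010: A-exp=-1, loops=2, term = A^-1 * d^1
  state 01011: A-exp=+1, loops=3, term = A^1 * d^2
  state 01100: A-exp=-1, loops=2, term = A^-1 * d^1
  state 01101: A-exp=+1, loops=3, term = A^1 * d^2
  state 01110: A-exp=+1, loops=3, term = A^1 * d^2
  state 01111: A-exp=+3, loops=4, term = A^3 * d^3
  state 10000: A-exp=-3, loops=1, term = A^-3 * d^0
  state 10001: A-exp=-1, loops=2, term = A^-1 * d^1
  state 10010: A-exp=-1, loops=2, term = A^-1 * d^1
  state 10011: A-exp=+1, loops=3, term = A^1 * d^2
  state 10100: A-exp=-1, loops=2, term = A^-1 * d^1
  state 10101: A-exp=+1, loops=3, term = A^1 * d^2
  state 10110: A-exp=+1, loops=3, term = A^1 * d^2
  state 10111: A-exp=+3, loops=4, term = A^3 * d^3
  state 11000: A-exp=-1, loops=2, term = A^-1 * d^1
  state 11001: A-exp=+1, loops=3, term = A^1 * d^2
  state 11010: A-exp=+1, loops=3, term = A^1 * d^2
  state 11011: A-exp=+3, loops=4, term = A^3 * d^3
  state 11100: A-exp=+1, loops=3, term = A^1 * d^2
  state 11101: A-exp=+3, loops=4, term = A^3 * d^3
  state 11110: A-exp=+3, loops=4, term = A^3 * d^3
  state 11111: A-exp=+5, loops=5, term = A^5 * d^4
Collect the terms by A-exponent (count of states per loop number):
Powers of d = -A^2 - A^-2: d^2 = A^4 + 2 + A^-4; d^3 = -A^6 - 3*A^2 - 3*A^-2 - A^-6; d^4 = A^8 + 4*A^4 + 6 + 4*A^-4 + A^-8.
  A^5 * (d^4) = A^13 + 4*A^9 + 6*A^5 + 4*A + A^-3
  A^3 * (5*d^3) = -5*A^9 - 15*A^5 - 15*A - 5*A^-3
  A^1 * (10*d^2) = 10*A^5 + 20*A + 10*A^-3
  A^-1 * (10*d) = -10*A - 10*A^-3
  A^-3 * (5) = 5*A^-3
  A^-5 * (d) = -A^-3 - A^-7
Summing the groups: <K> = A^13 - A^9 + A^5 - A - A^-7

Answer: A^13 - A^9 + A^5 - A - A^-7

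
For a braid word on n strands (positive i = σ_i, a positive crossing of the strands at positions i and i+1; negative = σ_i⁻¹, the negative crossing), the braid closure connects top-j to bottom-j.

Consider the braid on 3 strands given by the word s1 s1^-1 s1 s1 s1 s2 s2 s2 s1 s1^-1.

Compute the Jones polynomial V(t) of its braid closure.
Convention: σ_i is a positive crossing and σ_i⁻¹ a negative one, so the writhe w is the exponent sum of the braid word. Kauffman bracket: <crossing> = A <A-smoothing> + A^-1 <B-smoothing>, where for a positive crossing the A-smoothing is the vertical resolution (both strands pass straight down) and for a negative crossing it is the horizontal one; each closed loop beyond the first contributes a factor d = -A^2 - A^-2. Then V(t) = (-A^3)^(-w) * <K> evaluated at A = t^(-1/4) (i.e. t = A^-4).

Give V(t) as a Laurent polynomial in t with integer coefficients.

The presented braid s1 s1^-1 s1 s1 s1 s2 s2 s2 s1 s1^-1 on 3 strands reduces by inverse Markov moves (closure unchanged at each step):
  Deconjugate: the word is γ·β·γ⁻¹ with γ = s1 (prefix) and γ⁻¹ = s1^-1 (suffix); strip both.
  Deconjugate: the word is γ·β·γ⁻¹ with γ = s1^-1 (prefix) and γ⁻¹ = s1 (suffix); strip both.
Reduced to β = s1 s1 s1 s2 s2 s2 on 3 strands, 6 crossings.
Compute on β:
Braid: s1 s1 s1 s2 s2 s2 on 3 strands, 6 crossings.
Writhe w = (#positive) - (#negative) = 6 - 0 = 6.
Computing the Kauffman bracket via state sum. There are 2^6 = 64 states.
Smooth each crossing (0=||, 1=⌣⌢); contribution A^(Σ sign_k(1-2s_k)) * d^(L-1).
Tabulate the states by total A-exponent and number of loops L (A-exp: L × count):
  A^6: L=3 ×1
  A^4: L=2 ×6
  A^2: L=1 ×9, L=3 ×6
  A^0: L=2 ×18, L=4 ×2
  A^-2: L=3 ×15
  A^-4: L=4 ×6
  A^-6: L=5 ×1
Each group contributes A^e * Σ count * d^(L-1):
Powers of d = -A^2 - A^-2: d^2 = A^4 + 2 + A^-4; d^3 = -A^6 - 3*A^2 - 3*A^-2 - A^-6; d^4 = A^8 + 4*A^4 + 6 + 4*A^-4 + A^-8.
  A^6 * (d^2) = A^10 + 2*A^6 + A^2
  A^4 * (6*d) = -6*A^6 - 6*A^2
  A^2 * (9 + 6*d^2) = 6*A^6 + 21*A^2 + 6*A^-2
  A^0 * (18*d + 2*d^3) = -2*A^6 - 24*A^2 - 24*A^-2 - 2*A^-6
  A^-2 * (15*d^2) = 15*A^2 + 30*A^-2 + 15*A^-6
  A^-4 * (6*d^3) = -6*A^2 - 18*A^-2 - 18*A^-6 - 6*A^-10
  A^-6 * (d^4) = A^2 + 4*A^-2 + 6*A^-6 + 4*A^-10 + A^-14
Summing the groups: <K> = A^10 + 2*A^2 - 2*A^-2 + A^-6 - 2*A^-10 + A^-14
Normalise by the writhe: (-A^3)^(-w) = (-A^3)^(-6) = A^-18, so f(A) = A^-18 * <K> = A^-8 + 2*A^-16 - 2*A^-20 + A^-24 - 2*A^-28 + A^-32.
Substitute A = t^(-1/4), i.e. A^e → t^(-e/4): V(t) = t^8 - 2*t^7 + t^6 - 2*t^5 + 2*t^4 + t^2

Answer: t^8 - 2*t^7 + t^6 - 2*t^5 + 2*t^4 + t^2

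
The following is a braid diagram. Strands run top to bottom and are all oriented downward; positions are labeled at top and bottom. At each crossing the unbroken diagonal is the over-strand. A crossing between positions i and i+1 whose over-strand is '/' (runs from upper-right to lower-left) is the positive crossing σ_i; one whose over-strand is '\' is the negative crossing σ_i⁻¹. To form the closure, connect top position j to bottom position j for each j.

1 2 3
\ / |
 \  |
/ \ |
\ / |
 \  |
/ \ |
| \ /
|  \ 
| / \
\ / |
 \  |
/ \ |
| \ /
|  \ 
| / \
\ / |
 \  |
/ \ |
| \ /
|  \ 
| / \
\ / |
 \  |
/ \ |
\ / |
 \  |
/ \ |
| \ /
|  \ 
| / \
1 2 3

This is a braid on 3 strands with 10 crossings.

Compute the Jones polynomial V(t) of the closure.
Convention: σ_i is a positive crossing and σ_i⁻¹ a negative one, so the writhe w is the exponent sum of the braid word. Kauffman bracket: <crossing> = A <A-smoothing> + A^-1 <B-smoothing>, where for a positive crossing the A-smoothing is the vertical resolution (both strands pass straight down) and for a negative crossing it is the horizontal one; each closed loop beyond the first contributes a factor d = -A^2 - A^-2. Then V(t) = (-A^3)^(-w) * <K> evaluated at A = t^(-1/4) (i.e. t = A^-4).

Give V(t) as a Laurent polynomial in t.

Reading the diagram top to bottom ('/'-over between positions i,i+1 = s_i, '\'-over = s_i^-1): braid word = s1^-1 s1^-1 s2^-1 s1^-1 s2^-1 s1^-1 s2^-1 s1^-1 s1^-1 s2^-1.
Braid: s1^-1 s1^-1 s2^-1 s1^-1 s2^-1 s1^-1 s2^-1 s1^-1 s1^-1 s2^-1 on 3 strands, 10 crossings.
Writhe w = (#positive) - (#negative) = 0 - 10 = -10.
Computing the Kauffman bracket via state sum. There are 2^10 = 1024 states.
Each crossing splits two ways (0=vertical, 1=horizontal). The state's weight is A^(#A-smoothings - #B-smoothings) * d^(loops - 1).
Tabulate the states by total A-exponent and number of loops L (A-exp: L × count):
  A^10: L=3 ×1
  A^8: L=2 ×4, L=4 ×6
  A^6: L=1 ×4, L=3 ×30, L=5 ×11
  A^4: L=2 ×48, L=4 ×65, L=6 ×7
  A^2: L=1 ×24, L=3 ×140, L=5 ×45, L=7 ×1
  A^0: L=2 ×129, L=4 ×117, L=6 ×6
  A^-2: L=1 ×43, L=3 ×151, L=5 ×16
  A^-4: L=2 ×96, L=4 ×24
  A^-6: L=1 ×24, L=3 ×21
  A^-8: L=2 ×10
  A^-10: L=3 ×1
Each group contributes A^e * Σ count * d^(L-1):
Powers of d = -A^2 - A^-2: d^2 = A^4 + 2 + A^-4; d^3 = -A^6 - 3*A^2 - 3*A^-2 - A^-6; d^4 = A^8 + 4*A^4 + 6 + 4*A^-4 + A^-8; d^5 = -A^10 - 5*A^6 - 10*A^2 - 10*A^-2 - 5*A^-6 - A^-10; d^6 = A^12 + 6*A^8 + 15*A^4 + 20 + 15*A^-4 + 6*A^-8 + A^-12.
  A^10 * (d^2) = A^14 + 2*A^10 + A^6
  A^8 * (4*d + 6*d^3) = -6*A^14 - 22*A^10 - 22*A^6 - 6*A^2
  A^6 * (4 + 30*d^2 + 11*d^4) = 11*A^14 + 74*A^10 + 130*A^6 + 74*A^2 + 11*A^-2
  A^4 * (48*d + 65*d^3 + 7*d^5) = -7*A^14 - 100*A^10 - 313*A^6 - 313*A^2 - 100*A^-2 - 7*A^-6
  A^2 * (24 + 140*d^2 + 45*d^4 + d^6) = A^14 + 51*A^10 + 335*A^6 + 594*A^2 + 335*A^-2 + 51*A^-6 + A^-10
  A^0 * (129*d + 117*d^3 + 6*d^5) = -6*A^10 - 147*A^6 - 540*A^2 - 540*A^-2 - 147*A^-6 - 6*A^-10
  A^-2 * (43 + 151*d^2 + 16*d^4) = 16*A^6 + 215*A^2 + 441*A^-2 + 215*A^-6 + 16*A^-10
  A^-4 * (96*d + 24*d^3) = -24*A^2 - 168*A^-2 - 168*A^-6 - 24*A^-10
  A^-6 * (24 + 21*d^2) = 21*A^-2 + 66*A^-6 + 21*A^-10
  A^-8 * (10*d) = -10*A^-6 - 10*A^-10
  A^-10 * (d^2) = A^-6 + 2*A^-10 + A^-14
Summing the groups: <K> = -A^10 + A^-6 + A^-14
Normalise by the writhe: (-A^3)^(-w) = (-A^3)^(10) = A^30, so f(A) = A^30 * <K> = -A^40 + A^24 + A^16.
Substitute A = t^(-1/4), i.e. A^e → t^(-e/4): V(t) = t^-4 + t^-6 - t^-10

Answer: t^-4 + t^-6 - t^-10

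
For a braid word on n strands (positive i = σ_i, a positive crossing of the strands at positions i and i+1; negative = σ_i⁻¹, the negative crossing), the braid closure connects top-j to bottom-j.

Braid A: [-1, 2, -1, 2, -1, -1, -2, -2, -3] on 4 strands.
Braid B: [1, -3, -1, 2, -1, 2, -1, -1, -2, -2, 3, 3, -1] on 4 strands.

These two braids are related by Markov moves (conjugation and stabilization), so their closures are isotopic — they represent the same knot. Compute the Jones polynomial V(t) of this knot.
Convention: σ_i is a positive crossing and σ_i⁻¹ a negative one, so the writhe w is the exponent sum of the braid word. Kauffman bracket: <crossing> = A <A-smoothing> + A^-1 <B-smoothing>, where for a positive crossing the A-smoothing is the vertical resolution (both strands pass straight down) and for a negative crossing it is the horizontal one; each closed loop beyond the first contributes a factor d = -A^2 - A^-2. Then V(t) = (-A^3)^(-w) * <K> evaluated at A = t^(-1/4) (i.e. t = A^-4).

Markov-equivalent braids have isotopic closures, hence identical knot invariants. Strip the Markov moves from each word to reach a common short braid β, then compute V(t) once on β.
Braid A: s1^-1 s2 s1^-1 s2 s1^-1 s1^-1 s2^-1 s2^-1 s3^-1 on 4 strands reduces by inverse Markov moves (closure unchanged at each step):
  Destabilize: the word has the form β·s3^-1 where s3^-1 occurs only as the final letter (β ∈ B_3); drop it and the last strand → 3 strands.
Reduced to β = s1^-1 s2 s1^-1 s2 s1^-1 s1^-1 s2^-1 s2^-1 on 3 strands, 8 crossings.
Braid B: s1 s3^-1 s1^-1 s2 s1^-1 s2 s1^-1 s1^-1 s2^-1 s2^-1 s3 s3 s1^-1 on 4 strands reduces by inverse Markov moves (closure unchanged at each step):
  Deconjugate: the word is γ·β·γ⁻¹ with γ = s1 s3^-1 (prefix) and γ⁻¹ = s3 s1^-1 (suffix); strip both.
  Destabilize: the word has the form β·s3 where s3 occurs only as the final letter (β ∈ B_3); drop it and the last strand → 3 strands.
Reduced to β = s1^-1 s2 s1^-1 s2 s1^-1 s1^-1 s2^-1 s2^-1 on 3 strands, 8 crossings.
Both give the same β = s1^-1 s2 s1^-1 s2 s1^-1 s1^-1 s2^-1 s2^-1 on 3 strands, so one state sum suffices:
Braid: s1^-1 s2 s1^-1 s2 s1^-1 s1^-1 s2^-1 s2^-1 on 3 strands, 8 crossings.
Writhe w = (#positive) - (#negative) = 2 - 6 = -4.
Computing the Kauffman bracket via state sum. There are 2^8 = 256 states.
Smooth each crossing (0=||, 1=⌣⌢); contribution A^(Σ sign_k(1-2s_k)) * d^(L-1).
Tabulate the states by total A-exponent and number of loops L (A-exp: L × count):
  A^8: L=5 ×1
  A^6: L=4 ×8
  A^4: L=3 ×26, L=5 ×2
  A^2: L=2 ×41, L=4 ×15
  A^0: L=1 ×26, L=3 ×43, L=5 ×1
  A^-2: L=2 ×47, L=4 ×9
  A^-4: L=1 ×11, L=3 ×16, L=5 ×1
  A^-6: L=2 ×6, L=4 ×2
  A^-8: L=3 ×1
Each group contributes A^e * Σ count * d^(L-1):
Powers of d = -A^2 - A^-2: d^2 = A^4 + 2 + A^-4; d^3 = -A^6 - 3*A^2 - 3*A^-2 - A^-6; d^4 = A^8 + 4*A^4 + 6 + 4*A^-4 + A^-8.
  A^8 * (d^4) = A^16 + 4*A^12 + 6*A^8 + 4*A^4 + 1
  A^6 * (8*d^3) = -8*A^12 - 24*A^8 - 24*A^4 - 8
  A^4 * (26*d^2 + 2*d^4) = 2*A^12 + 34*A^8 + 64*A^4 + 34 + 2*A^-4
  A^2 * (41*d + 15*d^3) = -15*A^8 - 86*A^4 - 86 - 15*A^-4
  A^0 * (26 + 43*d^2 + d^4) = A^8 + 47*A^4 + 118 + 47*A^-4 + A^-8
  A^-2 * (47*d + 9*d^3) = -9*A^4 - 74 - 74*A^-4 - 9*A^-8
  A^-4 * (11 + 16*d^2 + d^4) = A^4 + 20 + 49*A^-4 + 20*A^-8 + A^-12
  A^-6 * (6*d + 2*d^3) = -2 - 12*A^-4 - 12*A^-8 - 2*A^-12
  A^-8 * (d^2) = A^-4 + 2*A^-8 + A^-12
Summing the groups: <K> = A^16 - 2*A^12 + 2*A^8 - 3*A^4 + 3 - 2*A^-4 + 2*A^-8
Normalise by the writhe: (-A^3)^(-w) = (-A^3)^(4) = A^12, so f(A) = A^12 * <K> = A^28 - 2*A^24 + 2*A^20 - 3*A^16 + 3*A^12 - 2*A^8 + 2*A^4.
Substitute A = t^(-1/4), i.e. A^e → t^(-e/4): V(t) = 2*t^-1 - 2*t^-2 + 3*t^-3 - 3*t^-4 + 2*t^-5 - 2*t^-6 + t^-7

Answer: 2*t^-1 - 2*t^-2 + 3*t^-3 - 3*t^-4 + 2*t^-5 - 2*t^-6 + t^-7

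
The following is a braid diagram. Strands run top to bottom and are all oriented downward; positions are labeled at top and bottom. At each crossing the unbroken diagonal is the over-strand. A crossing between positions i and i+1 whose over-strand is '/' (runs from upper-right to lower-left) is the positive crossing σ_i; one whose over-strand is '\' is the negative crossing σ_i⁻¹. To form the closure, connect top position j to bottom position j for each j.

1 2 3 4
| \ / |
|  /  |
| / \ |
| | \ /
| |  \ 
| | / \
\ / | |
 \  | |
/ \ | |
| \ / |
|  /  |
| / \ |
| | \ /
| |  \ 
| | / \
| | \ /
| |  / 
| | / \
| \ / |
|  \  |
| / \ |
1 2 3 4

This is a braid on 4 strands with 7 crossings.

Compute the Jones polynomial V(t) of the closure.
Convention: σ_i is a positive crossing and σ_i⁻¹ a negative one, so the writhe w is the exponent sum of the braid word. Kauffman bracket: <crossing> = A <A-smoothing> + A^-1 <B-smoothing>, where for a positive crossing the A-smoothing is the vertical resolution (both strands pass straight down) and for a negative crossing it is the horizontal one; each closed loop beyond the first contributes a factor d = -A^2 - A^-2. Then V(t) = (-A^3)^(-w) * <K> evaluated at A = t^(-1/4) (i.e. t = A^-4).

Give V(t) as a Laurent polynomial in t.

1

Derivation:
Reading the diagram top to bottom ('/'-over between positions i,i+1 = s_i, '\'-over = s_i^-1): braid word = s2 s3^-1 s1^-1 s2 s3^-1 s3 s2^-1.
The presented braid s2 s3^-1 s1^-1 s2 s3^-1 s3 s2^-1 on 4 strands reduces by inverse Markov moves (closure unchanged at each step):
  Deconjugate: the word is γ·β·γ⁻¹ with γ = s2 s3^-1 (prefix) and γ⁻¹ = s3 s2^-1 (suffix); strip both.
Reduced to β = s1^-1 s2 s3^-1 on 4 strands, 3 crossings.
Compute on β:
Braid: s1^-1 s2 s3^-1 on 4 strands, 3 crossings.
Writhe w = (#positive) - (#negative) = 1 - 2 = -1.
Enumerate smoothing states for the bracket polynomial. There are 2^3 = 8 states.
Each crossing splits two ways (0=vertical, 1=horizontal). The state's weight is A^(#A-smoothings - #B-smoothings) * d^(loops - 1).
  state 000: A-exp=-1, loops=4, term = A^-1 * d^3
  state 001: A-exp=+1, loops=3, term = A^1 * d^2
  state 010: A-exp=-3, loops=3, term = A^-3 * d^2
  state 011: A-exp=-1, loops=2, term = A^-1 * d^1
  state 100: A-exp=+1, loops=3, term = A^1 * d^2
  state 101: A-exp=+3, loops=2, term = A^3 * d^1
  state 110: A-exp=-1, loops=2, term = A^-1 * d^1
  state 111: A-exp=+1, loops=1, term = A^1 * d^0
Collect the terms by A-exponent (count of states per loop number):
Powers of d = -A^2 - A^-2: d^2 = A^4 + 2 + A^-4; d^3 = -A^6 - 3*A^2 - 3*A^-2 - A^-6.
  A^3 * (d) = -A^5 - A
  A^1 * (1 + 2*d^2) = 2*A^5 + 5*A + 2*A^-3
  A^-1 * (2*d + d^3) = -A^5 - 5*A - 5*A^-3 - A^-7
  A^-3 * (d^2) = A + 2*A^-3 + A^-7
Summing the groups: <K> = -A^-3
Normalise by the writhe: (-A^3)^(-w) = (-A^3)^(1) = -A^3, so f(A) = -A^3 * <K> = 1.
Substitute A = t^(-1/4), i.e. A^e → t^(-e/4): V(t) = 1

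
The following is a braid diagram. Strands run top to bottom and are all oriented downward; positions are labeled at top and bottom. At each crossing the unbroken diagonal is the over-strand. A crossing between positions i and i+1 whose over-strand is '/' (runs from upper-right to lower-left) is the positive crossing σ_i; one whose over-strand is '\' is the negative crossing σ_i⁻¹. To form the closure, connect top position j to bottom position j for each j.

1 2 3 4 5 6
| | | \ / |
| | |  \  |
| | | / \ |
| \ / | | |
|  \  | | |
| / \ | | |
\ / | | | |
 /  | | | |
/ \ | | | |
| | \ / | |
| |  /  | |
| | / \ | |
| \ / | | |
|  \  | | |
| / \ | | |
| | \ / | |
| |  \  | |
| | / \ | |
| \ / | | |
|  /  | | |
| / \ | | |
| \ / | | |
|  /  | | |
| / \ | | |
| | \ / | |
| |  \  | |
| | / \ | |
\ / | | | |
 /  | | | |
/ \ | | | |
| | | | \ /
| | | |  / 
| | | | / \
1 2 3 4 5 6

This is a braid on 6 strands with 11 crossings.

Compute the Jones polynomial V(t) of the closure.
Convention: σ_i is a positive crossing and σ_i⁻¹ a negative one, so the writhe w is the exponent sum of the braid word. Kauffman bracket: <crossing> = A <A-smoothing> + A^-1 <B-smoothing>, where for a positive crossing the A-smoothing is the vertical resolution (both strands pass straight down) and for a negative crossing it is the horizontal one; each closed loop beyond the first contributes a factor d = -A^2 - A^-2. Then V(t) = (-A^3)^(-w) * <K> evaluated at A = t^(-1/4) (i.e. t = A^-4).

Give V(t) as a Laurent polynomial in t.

Reading the diagram top to bottom ('/'-over between positions i,i+1 = s_i, '\'-over = s_i^-1): braid word = s4^-1 s2^-1 s1 s3 s2^-1 s3^-1 s2 s2 s3^-1 s1 s5.
The presented braid s4^-1 s2^-1 s1 s3 s2^-1 s3^-1 s2 s2 s3^-1 s1 s5 on 6 strands reduces by inverse Markov moves (closure unchanged at each step):
  Destabilize: the word has the form β·s5 where s5 occurs only as the final letter (β ∈ B_5); drop it and the last strand → 5 strands.
Reduced to β = s4^-1 s2^-1 s1 s3 s2^-1 s3^-1 s2 s2 s3^-1 s1 on 5 strands, 10 crossings.
Compute on β:
Braid: s4^-1 s2^-1 s1 s3 s2^-1 s3^-1 s2 s2 s3^-1 s1 on 5 strands, 10 crossings.
Writhe w = (#positive) - (#negative) = 5 - 5 = 0.
Enumerate smoothing states for the bracket polynomial. There are 2^10 = 1024 states.
Each crossing splits two ways (0=vertical, 1=horizontal). The state's weight is A^(#A-smoothings - #B-smoothings) * d^(loops - 1).
Tabulate the states by total A-exponent and number of loops L (A-exp: L × count):
  A^10: L=4 ×1
  A^8: L=3 ×9, L=5 ×1
  A^6: L=2 ×27, L=4 ×18
  A^4: L=1 ×28, L=3 ×78, L=5 ×14
  A^2: L=2 ×116, L=4 ×88, L=6 ×6
  A^0: L=1 ×27, L=3 ×178, L=5 ×46, L=7 ×1
  A^-2: L=2 ×78, L=4 ×123, L=6 ×9
  A^-4: L=1 ×6, L=3 ×78, L=5 ×36
  A^-6: L=2 ×11, L=4 ×31, L=6 ×3
  A^-8: L=3 ×6, L=5 ×4
  A^-10: L=4 ×1
Each group contributes A^e * Σ count * d^(L-1):
Powers of d = -A^2 - A^-2: d^2 = A^4 + 2 + A^-4; d^3 = -A^6 - 3*A^2 - 3*A^-2 - A^-6; d^4 = A^8 + 4*A^4 + 6 + 4*A^-4 + A^-8; d^5 = -A^10 - 5*A^6 - 10*A^2 - 10*A^-2 - 5*A^-6 - A^-10; d^6 = A^12 + 6*A^8 + 15*A^4 + 20 + 15*A^-4 + 6*A^-8 + A^-12.
  A^10 * (d^3) = -A^16 - 3*A^12 - 3*A^8 - A^4
  A^8 * (9*d^2 + d^4) = A^16 + 13*A^12 + 24*A^8 + 13*A^4 + 1
  A^6 * (27*d + 18*d^3) = -18*A^12 - 81*A^8 - 81*A^4 - 18
  A^4 * (28 + 78*d^2 + 14*d^4) = 14*A^12 + 134*A^8 + 268*A^4 + 134 + 14*A^-4
  A^2 * (116*d + 88*d^3 + 6*d^5) = -6*A^12 - 118*A^8 - 440*A^4 - 440 - 118*A^-4 - 6*A^-8
  A^0 * (27 + 178*d^2 + 46*d^4 + d^6) = A^12 + 52*A^8 + 377*A^4 + 679 + 377*A^-4 + 52*A^-8 + A^-12
  A^-2 * (78*d + 123*d^3 + 9*d^5) = -9*A^8 - 168*A^4 - 537 - 537*A^-4 - 168*A^-8 - 9*A^-12
  A^-4 * (6 + 78*d^2 + 36*d^4) = 36*A^4 + 222 + 378*A^-4 + 222*A^-8 + 36*A^-12
  A^-6 * (11*d + 31*d^3 + 3*d^5) = -3*A^4 - 46 - 134*A^-4 - 134*A^-8 - 46*A^-12 - 3*A^-16
  A^-8 * (6*d^2 + 4*d^4) = 4 + 22*A^-4 + 36*A^-8 + 22*A^-12 + 4*A^-16
  A^-10 * (d^3) = -A^-4 - 3*A^-8 - 3*A^-12 - A^-16
Summing the groups: <K> = A^12 - A^8 + A^4 - 1 + A^-4 - A^-8 + A^-12
Normalise by the writhe: (-A^3)^(-w) = (-A^3)^(0) = 1, so f(A) = 1 * <K> = A^12 - A^8 + A^4 - 1 + A^-4 - A^-8 + A^-12.
Substitute A = t^(-1/4), i.e. A^e → t^(-e/4): V(t) = t^3 - t^2 + t - 1 + t^-1 - t^-2 + t^-3

Answer: t^3 - t^2 + t - 1 + t^-1 - t^-2 + t^-3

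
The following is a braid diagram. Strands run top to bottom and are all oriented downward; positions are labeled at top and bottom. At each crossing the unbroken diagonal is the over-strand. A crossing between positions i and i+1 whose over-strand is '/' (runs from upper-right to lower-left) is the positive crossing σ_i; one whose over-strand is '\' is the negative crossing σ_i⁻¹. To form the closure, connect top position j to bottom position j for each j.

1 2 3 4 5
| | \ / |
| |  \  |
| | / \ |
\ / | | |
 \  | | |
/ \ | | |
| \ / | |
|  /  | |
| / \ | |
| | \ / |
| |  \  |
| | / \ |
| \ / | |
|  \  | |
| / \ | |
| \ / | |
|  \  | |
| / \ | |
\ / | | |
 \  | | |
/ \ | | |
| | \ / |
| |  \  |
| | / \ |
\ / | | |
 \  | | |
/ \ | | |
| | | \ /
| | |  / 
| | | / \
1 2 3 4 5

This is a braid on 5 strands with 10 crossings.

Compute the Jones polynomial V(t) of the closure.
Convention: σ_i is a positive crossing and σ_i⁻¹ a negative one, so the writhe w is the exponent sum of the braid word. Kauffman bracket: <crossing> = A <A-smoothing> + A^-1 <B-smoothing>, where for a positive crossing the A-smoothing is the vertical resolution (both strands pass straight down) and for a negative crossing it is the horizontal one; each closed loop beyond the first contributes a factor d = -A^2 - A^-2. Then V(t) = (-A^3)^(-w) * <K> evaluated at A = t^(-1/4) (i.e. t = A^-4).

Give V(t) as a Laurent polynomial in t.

Reading the diagram top to bottom ('/'-over between positions i,i+1 = s_i, '\'-over = s_i^-1): braid word = s3^-1 s1^-1 s2 s3^-1 s2^-1 s2^-1 s1^-1 s3^-1 s1^-1 s4.
The presented braid s3^-1 s1^-1 s2 s3^-1 s2^-1 s2^-1 s1^-1 s3^-1 s1^-1 s4 on 5 strands reduces by inverse Markov moves (closure unchanged at each step):
  Destabilize: the word has the form β·s4 where s4 occurs only as the final letter (β ∈ B_4); drop it and the last strand → 4 strands.
Reduced to β = s3^-1 s1^-1 s2 s3^-1 s2^-1 s2^-1 s1^-1 s3^-1 s1^-1 on 4 strands, 9 crossings.
Compute on β:
Braid: s3^-1 s1^-1 s2 s3^-1 s2^-1 s2^-1 s1^-1 s3^-1 s1^-1 on 4 strands, 9 crossings.
Writhe w = (#positive) - (#negative) = 1 - 8 = -7.
Computing the Kauffman bracket via state sum. There are 2^9 = 512 states.
For each crossing: s=0 is the vertical smoothing, s=1 horizontal. Crossing k contributes A^(sign_k * (1 - 2*s_k)); loop factor d = -A^2 - A^-2.
Tabulate the states by total A-exponent and number of loops L (A-exp: L × count):
  A^9: L=6 ×1
  A^7: L=5 ×9
  A^5: L=4 ×34, L=6 ×2
  A^3: L=3 ×67, L=5 ×17
  A^1: L=2 ×69, L=4 ×56, L=6 ×1
  A^-1: L=1 ×30, L=3 ×88, L=5 ×8
  A^-3: L=2 ×61, L=4 ×23
  A^-5: L=1 ×9, L=3 ×26, L=5 ×1
  A^-7: L=2 ×6, L=4 ×3
  A^-9: L=3 ×1
Each group contributes A^e * Σ count * d^(L-1):
Powers of d = -A^2 - A^-2: d^2 = A^4 + 2 + A^-4; d^3 = -A^6 - 3*A^2 - 3*A^-2 - A^-6; d^4 = A^8 + 4*A^4 + 6 + 4*A^-4 + A^-8; d^5 = -A^10 - 5*A^6 - 10*A^2 - 10*A^-2 - 5*A^-6 - A^-10.
  A^9 * (d^5) = -A^19 - 5*A^15 - 10*A^11 - 10*A^7 - 5*A^3 - A^-1
  A^7 * (9*d^4) = 9*A^15 + 36*A^11 + 54*A^7 + 36*A^3 + 9*A^-1
  A^5 * (34*d^3 + 2*d^5) = -2*A^15 - 44*A^11 - 122*A^7 - 122*A^3 - 44*A^-1 - 2*A^-5
  A^3 * (67*d^2 + 17*d^4) = 17*A^11 + 135*A^7 + 236*A^3 + 135*A^-1 + 17*A^-5
  A^1 * (69*d + 56*d^3 + d^5) = -A^11 - 61*A^7 - 247*A^3 - 247*A^-1 - 61*A^-5 - A^-9
  A^-1 * (30 + 88*d^2 + 8*d^4) = 8*A^7 + 120*A^3 + 254*A^-1 + 120*A^-5 + 8*A^-9
  A^-3 * (61*d + 23*d^3) = -23*A^3 - 130*A^-1 - 130*A^-5 - 23*A^-9
  A^-5 * (9 + 26*d^2 + d^4) = A^3 + 30*A^-1 + 67*A^-5 + 30*A^-9 + A^-13
  A^-7 * (6*d + 3*d^3) = -3*A^-1 - 15*A^-5 - 15*A^-9 - 3*A^-13
  A^-9 * (d^2) = A^-5 + 2*A^-9 + A^-13
Summing the groups: <K> = -A^19 + 2*A^15 - 2*A^11 + 4*A^7 - 4*A^3 + 3*A^-1 - 3*A^-5 + A^-9 - A^-13
Normalise by the writhe: (-A^3)^(-w) = (-A^3)^(7) = -A^21, so f(A) = -A^21 * <K> = A^40 - 2*A^36 + 2*A^32 - 4*A^28 + 4*A^24 - 3*A^20 + 3*A^16 - A^12 + A^8.
Substitute A = t^(-1/4), i.e. A^e → t^(-e/4): V(t) = t^-2 - t^-3 + 3*t^-4 - 3*t^-5 + 4*t^-6 - 4*t^-7 + 2*t^-8 - 2*t^-9 + t^-10

Answer: t^-2 - t^-3 + 3*t^-4 - 3*t^-5 + 4*t^-6 - 4*t^-7 + 2*t^-8 - 2*t^-9 + t^-10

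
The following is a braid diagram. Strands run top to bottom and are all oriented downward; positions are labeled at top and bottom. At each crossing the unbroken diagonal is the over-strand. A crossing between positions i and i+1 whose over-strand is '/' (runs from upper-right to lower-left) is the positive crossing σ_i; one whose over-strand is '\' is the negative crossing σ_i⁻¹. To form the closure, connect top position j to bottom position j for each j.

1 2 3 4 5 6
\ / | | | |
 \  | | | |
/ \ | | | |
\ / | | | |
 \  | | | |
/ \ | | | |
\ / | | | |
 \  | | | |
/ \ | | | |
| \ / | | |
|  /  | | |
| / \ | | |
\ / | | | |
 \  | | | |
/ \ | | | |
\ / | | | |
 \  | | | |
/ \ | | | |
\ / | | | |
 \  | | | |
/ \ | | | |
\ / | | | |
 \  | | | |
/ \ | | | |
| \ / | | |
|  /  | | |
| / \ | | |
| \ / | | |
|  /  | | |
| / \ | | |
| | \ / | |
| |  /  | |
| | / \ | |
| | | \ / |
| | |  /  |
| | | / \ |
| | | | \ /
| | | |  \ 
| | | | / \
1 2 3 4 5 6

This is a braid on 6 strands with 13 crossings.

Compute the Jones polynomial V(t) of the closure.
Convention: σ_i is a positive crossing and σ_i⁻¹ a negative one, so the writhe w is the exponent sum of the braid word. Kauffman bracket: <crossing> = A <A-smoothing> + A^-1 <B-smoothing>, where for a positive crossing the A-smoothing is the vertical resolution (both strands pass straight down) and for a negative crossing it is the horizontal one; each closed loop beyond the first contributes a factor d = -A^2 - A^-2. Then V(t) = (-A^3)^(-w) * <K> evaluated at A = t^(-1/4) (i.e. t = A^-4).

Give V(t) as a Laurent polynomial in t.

Reading the diagram top to bottom ('/'-over between positions i,i+1 = s_i, '\'-over = s_i^-1): braid word = s1^-1 s1^-1 s1^-1 s2 s1^-1 s1^-1 s1^-1 s1^-1 s2 s2 s3 s4 s5^-1.
The presented braid s1^-1 s1^-1 s1^-1 s2 s1^-1 s1^-1 s1^-1 s1^-1 s2 s2 s3 s4 s5^-1 on 6 strands reduces by inverse Markov moves (closure unchanged at each step):
  Destabilize: the word has the form β·s5^-1 where s5^-1 occurs only as the final letter (β ∈ B_5); drop it and the last strand → 5 strands.
  Destabilize: the word has the form β·s4 where s4 occurs only as the final letter (β ∈ B_4); drop it and the last strand → 4 strands.
  Destabilize: the word has the form β·s3 where s3 occurs only as the final letter (β ∈ B_3); drop it and the last strand → 3 strands.
Reduced to β = s1^-1 s1^-1 s1^-1 s2 s1^-1 s1^-1 s1^-1 s1^-1 s2 s2 on 3 strands, 10 crossings.
Compute on β:
Braid: s1^-1 s1^-1 s1^-1 s2 s1^-1 s1^-1 s1^-1 s1^-1 s2 s2 on 3 strands, 10 crossings.
Writhe w = (#positive) - (#negative) = 3 - 7 = -4.
State-sum expansion of <K>. There are 2^10 = 1024 states.
For each crossing: s=0 is the vertical smoothing, s=1 horizontal. Crossing k contributes A^(sign_k * (1 - 2*s_k)); loop factor d = -A^2 - A^-2.
Tabulate the states by total A-exponent and number of loops L (A-exp: L × count):
  A^10: L=8 ×1
  A^8: L=7 ×10
  A^6: L=6 ×44, L=8 ×1
  A^4: L=5 ×112, L=7 ×8
  A^2: L=4 ×182, L=6 ×28
  A^0: L=3 ×194, L=5 ×58
  A^-2: L=2 ×130, L=4 ×79, L=6 ×1
  A^-4: L=1 ×45, L=3 ×70, L=5 ×5
  A^-6: L=2 ×36, L=4 ×9
  A^-8: L=3 ×10
  A^-10: L=4 ×1
Each group contributes A^e * Σ count * d^(L-1):
Powers of d = -A^2 - A^-2: d^2 = A^4 + 2 + A^-4; d^3 = -A^6 - 3*A^2 - 3*A^-2 - A^-6; d^4 = A^8 + 4*A^4 + 6 + 4*A^-4 + A^-8; d^5 = -A^10 - 5*A^6 - 10*A^2 - 10*A^-2 - 5*A^-6 - A^-10; d^6 = A^12 + 6*A^8 + 15*A^4 + 20 + 15*A^-4 + 6*A^-8 + A^-12; d^7 = -A^14 - 7*A^10 - 21*A^6 - 35*A^2 - 35*A^-2 - 21*A^-6 - 7*A^-10 - A^-14.
  A^10 * (d^7) = -A^24 - 7*A^20 - 21*A^16 - 35*A^12 - 35*A^8 - 21*A^4 - 7 - A^-4
  A^8 * (10*d^6) = 10*A^20 + 60*A^16 + 150*A^12 + 200*A^8 + 150*A^4 + 60 + 10*A^-4
  A^6 * (44*d^5 + d^7) = -A^20 - 51*A^16 - 241*A^12 - 475*A^8 - 475*A^4 - 241 - 51*A^-4 - A^-8
  A^4 * (112*d^4 + 8*d^6) = 8*A^16 + 160*A^12 + 568*A^8 + 832*A^4 + 568 + 160*A^-4 + 8*A^-8
  A^2 * (182*d^3 + 28*d^5) = -28*A^12 - 322*A^8 - 826*A^4 - 826 - 322*A^-4 - 28*A^-8
  A^0 * (194*d^2 + 58*d^4) = 58*A^8 + 426*A^4 + 736 + 426*A^-4 + 58*A^-8
  A^-2 * (130*d + 79*d^3 + d^5) = -A^8 - 84*A^4 - 377 - 377*A^-4 - 84*A^-8 - A^-12
  A^-4 * (45 + 70*d^2 + 5*d^4) = 5*A^4 + 90 + 215*A^-4 + 90*A^-8 + 5*A^-12
  A^-6 * (36*d + 9*d^3) = -9 - 63*A^-4 - 63*A^-8 - 9*A^-12
  A^-8 * (10*d^2) = 10*A^-4 + 20*A^-8 + 10*A^-12
  A^-10 * (d^3) = -A^-4 - 3*A^-8 - 3*A^-12 - A^-16
Summing the groups: <K> = -A^24 + 2*A^20 - 4*A^16 + 6*A^12 - 7*A^8 + 7*A^4 - 6 + 6*A^-4 - 3*A^-8 + 2*A^-12 - A^-16
Normalise by the writhe: (-A^3)^(-w) = (-A^3)^(4) = A^12, so f(A) = A^12 * <K> = -A^36 + 2*A^32 - 4*A^28 + 6*A^24 - 7*A^20 + 7*A^16 - 6*A^12 + 6*A^8 - 3*A^4 + 2 - A^-4.
Substitute A = t^(-1/4), i.e. A^e → t^(-e/4): V(t) = -t + 2 - 3*t^-1 + 6*t^-2 - 6*t^-3 + 7*t^-4 - 7*t^-5 + 6*t^-6 - 4*t^-7 + 2*t^-8 - t^-9

Answer: -t + 2 - 3*t^-1 + 6*t^-2 - 6*t^-3 + 7*t^-4 - 7*t^-5 + 6*t^-6 - 4*t^-7 + 2*t^-8 - t^-9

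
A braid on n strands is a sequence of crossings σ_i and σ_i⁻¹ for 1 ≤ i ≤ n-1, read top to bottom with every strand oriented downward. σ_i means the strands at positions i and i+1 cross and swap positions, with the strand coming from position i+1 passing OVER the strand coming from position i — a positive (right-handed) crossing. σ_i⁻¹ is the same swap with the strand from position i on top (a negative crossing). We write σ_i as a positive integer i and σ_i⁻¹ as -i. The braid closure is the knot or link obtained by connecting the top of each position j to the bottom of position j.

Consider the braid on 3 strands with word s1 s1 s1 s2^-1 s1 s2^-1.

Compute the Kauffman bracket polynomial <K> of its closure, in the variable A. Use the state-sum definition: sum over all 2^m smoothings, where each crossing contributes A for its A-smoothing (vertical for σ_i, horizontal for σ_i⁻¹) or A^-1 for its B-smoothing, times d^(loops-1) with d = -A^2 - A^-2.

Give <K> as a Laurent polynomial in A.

Braid: s1 s1 s1 s2^-1 s1 s2^-1 on 3 strands, 6 crossings.
Writhe w = (#positive) - (#negative) = 4 - 2 = 2.
State-sum expansion of <K>. There are 2^6 = 64 states.
Smooth each crossing (0=||, 1=⌣⌢); contribution A^(Σ sign_k(1-2s_k)) * d^(L-1).
Tabulate the states by total A-exponent and number of loops L (A-exp: L × count):
  A^6: L=3 ×1
  A^4: L=2 ×6
  A^2: L=1 ×11, L=3 ×4
  A^0: L=2 ×19, L=4 ×1
  A^-2: L=3 ×15
  A^-4: L=4 ×6
  A^-6: L=5 ×1
Each group contributes A^e * Σ count * d^(L-1):
Powers of d = -A^2 - A^-2: d^2 = A^4 + 2 + A^-4; d^3 = -A^6 - 3*A^2 - 3*A^-2 - A^-6; d^4 = A^8 + 4*A^4 + 6 + 4*A^-4 + A^-8.
  A^6 * (d^2) = A^10 + 2*A^6 + A^2
  A^4 * (6*d) = -6*A^6 - 6*A^2
  A^2 * (11 + 4*d^2) = 4*A^6 + 19*A^2 + 4*A^-2
  A^0 * (19*d + d^3) = -A^6 - 22*A^2 - 22*A^-2 - A^-6
  A^-2 * (15*d^2) = 15*A^2 + 30*A^-2 + 15*A^-6
  A^-4 * (6*d^3) = -6*A^2 - 18*A^-2 - 18*A^-6 - 6*A^-10
  A^-6 * (d^4) = A^2 + 4*A^-2 + 6*A^-6 + 4*A^-10 + A^-14
Summing the groups: <K> = A^10 - A^6 + 2*A^2 - 2*A^-2 + 2*A^-6 - 2*A^-10 + A^-14

Answer: A^10 - A^6 + 2*A^2 - 2*A^-2 + 2*A^-6 - 2*A^-10 + A^-14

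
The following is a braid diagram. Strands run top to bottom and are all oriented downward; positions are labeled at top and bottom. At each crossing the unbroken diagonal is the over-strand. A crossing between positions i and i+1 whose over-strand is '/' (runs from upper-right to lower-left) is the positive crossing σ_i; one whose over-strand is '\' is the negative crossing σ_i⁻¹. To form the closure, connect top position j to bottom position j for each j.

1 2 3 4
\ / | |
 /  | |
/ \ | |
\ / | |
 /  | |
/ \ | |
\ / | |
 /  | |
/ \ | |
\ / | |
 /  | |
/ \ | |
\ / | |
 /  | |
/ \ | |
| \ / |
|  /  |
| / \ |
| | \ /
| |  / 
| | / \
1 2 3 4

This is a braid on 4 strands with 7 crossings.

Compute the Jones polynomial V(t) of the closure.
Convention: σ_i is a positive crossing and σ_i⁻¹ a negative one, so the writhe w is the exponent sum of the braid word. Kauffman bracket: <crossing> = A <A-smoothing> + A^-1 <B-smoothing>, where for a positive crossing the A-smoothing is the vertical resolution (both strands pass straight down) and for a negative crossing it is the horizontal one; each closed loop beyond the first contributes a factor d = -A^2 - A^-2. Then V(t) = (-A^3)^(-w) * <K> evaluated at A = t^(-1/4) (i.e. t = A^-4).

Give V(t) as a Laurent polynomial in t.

-t^7 + t^6 - t^5 + t^4 + t^2

Derivation:
Reading the diagram top to bottom ('/'-over between positions i,i+1 = s_i, '\'-over = s_i^-1): braid word = s1 s1 s1 s1 s1 s2 s3.
The presented braid s1 s1 s1 s1 s1 s2 s3 on 4 strands reduces by inverse Markov moves (closure unchanged at each step):
  Destabilize: the word has the form β·s3 where s3 occurs only as the final letter (β ∈ B_3); drop it and the last strand → 3 strands.
  Destabilize: the word has the form β·s2 where s2 occurs only as the final letter (β ∈ B_2); drop it and the last strand → 2 strands.
Reduced to β = s1 s1 s1 s1 s1 on 2 strands, 5 crossings.
Compute on β:
Braid: s1 s1 s1 s1 s1 on 2 strands, 5 crossings.
Writhe w = (#positive) - (#negative) = 5 - 0 = 5.
Computing the Kauffman bracket via state sum. There are 2^5 = 32 states.
For each crossing: s=0 is the vertical smoothing, s=1 horizontal. Crossing k contributes A^(sign_k * (1 - 2*s_k)); loop factor d = -A^2 - A^-2.
  state 00000: A-exp=+5, loops=2, term = A^5 * d^1
  state 00001: A-exp=+3, loops=1, term = A^3 * d^0
  state 00010: A-exp=+3, loops=1, term = A^3 * d^0
  state 00011: A-exp=+1, loops=2, term = A^1 * d^1
  state 00100: A-exp=+3, loops=1, term = A^3 * d^0
  state 00101: A-exp=+1, loops=2, term = A^1 * d^1
  state 00110: A-exp=+1, loops=2, term = A^1 * d^1
  state 00111: A-exp=-1, loops=3, term = A^-1 * d^2
  state 01000: A-exp=+3, loops=1, term = A^3 * d^0
  state 01001: A-exp=+1, loops=2, term = A^1 * d^1
  state 01010: A-exp=+1, loops=2, term = A^1 * d^1
  state 01011: A-exp=-1, loops=3, term = A^-1 * d^2
  state 01100: A-exp=+1, loops=2, term = A^1 * d^1
  state 01101: A-exp=-1, loops=3, term = A^-1 * d^2
  state 01110: A-exp=-1, loops=3, term = A^-1 * d^2
  state 01111: A-exp=-3, loops=4, term = A^-3 * d^3
  state 10000: A-exp=+3, loops=1, term = A^3 * d^0
  state 10001: A-exp=+1, loops=2, term = A^1 * d^1
  state 10010: A-exp=+1, loops=2, term = A^1 * d^1
  state 10011: A-exp=-1, loops=3, term = A^-1 * d^2
  state 10100: A-exp=+1, loops=2, term = A^1 * d^1
  state 10101: A-exp=-1, loops=3, term = A^-1 * d^2
  state 10110: A-exp=-1, loops=3, term = A^-1 * d^2
  state 10111: A-exp=-3, loops=4, term = A^-3 * d^3
  state 11000: A-exp=+1, loops=2, term = A^1 * d^1
  state 11001: A-exp=-1, loops=3, term = A^-1 * d^2
  state 11010: A-exp=-1, loops=3, term = A^-1 * d^2
  state 11011: A-exp=-3, loops=4, term = A^-3 * d^3
  state 11100: A-exp=-1, loops=3, term = A^-1 * d^2
  state 11101: A-exp=-3, loops=4, term = A^-3 * d^3
  state 11110: A-exp=-3, loops=4, term = A^-3 * d^3
  state 11111: A-exp=-5, loops=5, term = A^-5 * d^4
Collect the terms by A-exponent (count of states per loop number):
Powers of d = -A^2 - A^-2: d^2 = A^4 + 2 + A^-4; d^3 = -A^6 - 3*A^2 - 3*A^-2 - A^-6; d^4 = A^8 + 4*A^4 + 6 + 4*A^-4 + A^-8.
  A^5 * (d) = -A^7 - A^3
  A^3 * (5) = 5*A^3
  A^1 * (10*d) = -10*A^3 - 10*A^-1
  A^-1 * (10*d^2) = 10*A^3 + 20*A^-1 + 10*A^-5
  A^-3 * (5*d^3) = -5*A^3 - 15*A^-1 - 15*A^-5 - 5*A^-9
  A^-5 * (d^4) = A^3 + 4*A^-1 + 6*A^-5 + 4*A^-9 + A^-13
Summing the groups: <K> = -A^7 - A^-1 + A^-5 - A^-9 + A^-13
Normalise by the writhe: (-A^3)^(-w) = (-A^3)^(-5) = -A^-15, so f(A) = -A^-15 * <K> = A^-8 + A^-16 - A^-20 + A^-24 - A^-28.
Substitute A = t^(-1/4), i.e. A^e → t^(-e/4): V(t) = -t^7 + t^6 - t^5 + t^4 + t^2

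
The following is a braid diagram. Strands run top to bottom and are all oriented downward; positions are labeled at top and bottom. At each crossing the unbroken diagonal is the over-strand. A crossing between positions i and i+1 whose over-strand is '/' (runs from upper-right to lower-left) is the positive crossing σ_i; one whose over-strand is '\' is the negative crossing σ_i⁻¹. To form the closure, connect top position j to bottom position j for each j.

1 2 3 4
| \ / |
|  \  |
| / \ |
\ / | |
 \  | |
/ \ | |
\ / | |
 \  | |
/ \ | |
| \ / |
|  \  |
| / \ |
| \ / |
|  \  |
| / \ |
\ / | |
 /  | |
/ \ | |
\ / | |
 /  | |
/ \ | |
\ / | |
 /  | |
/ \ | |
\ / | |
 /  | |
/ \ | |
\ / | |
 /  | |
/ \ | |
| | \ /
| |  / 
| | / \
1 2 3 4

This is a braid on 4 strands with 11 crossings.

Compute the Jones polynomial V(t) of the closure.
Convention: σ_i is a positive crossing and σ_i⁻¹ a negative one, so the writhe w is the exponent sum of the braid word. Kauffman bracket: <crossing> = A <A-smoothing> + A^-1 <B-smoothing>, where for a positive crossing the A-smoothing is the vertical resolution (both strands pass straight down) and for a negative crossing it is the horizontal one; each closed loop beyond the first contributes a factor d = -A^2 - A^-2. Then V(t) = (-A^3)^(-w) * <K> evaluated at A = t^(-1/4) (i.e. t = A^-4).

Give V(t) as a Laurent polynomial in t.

Reading the diagram top to bottom ('/'-over between positions i,i+1 = s_i, '\'-over = s_i^-1): braid word = s2^-1 s1^-1 s1^-1 s2^-1 s2^-1 s1 s1 s1 s1 s1 s3.
The presented braid s2^-1 s1^-1 s1^-1 s2^-1 s2^-1 s1 s1 s1 s1 s1 s3 on 4 strands reduces by inverse Markov moves (closure unchanged at each step):
  Destabilize: the word has the form β·s3 where s3 occurs only as the final letter (β ∈ B_3); drop it and the last strand → 3 strands.
Reduced to β = s2^-1 s1^-1 s1^-1 s2^-1 s2^-1 s1 s1 s1 s1 s1 on 3 strands, 10 crossings.
Compute on β:
Braid: s2^-1 s1^-1 s1^-1 s2^-1 s2^-1 s1 s1 s1 s1 s1 on 3 strands, 10 crossings.
Writhe w = (#positive) - (#negative) = 5 - 5 = 0.
State-sum expansion of <K>. There are 2^10 = 1024 states.
Smooth each crossing (0=||, 1=⌣⌢); contribution A^(Σ sign_k(1-2s_k)) * d^(L-1).
Tabulate the states by total A-exponent and number of loops L (A-exp: L × count):
  A^10: L=4 ×1
  A^8: L=3 ×10
  A^6: L=2 ×29, L=4 ×16
  A^4: L=1 ×26, L=3 ×74, L=5 ×20
  A^2: L=2 ×90, L=4 ×105, L=6 ×15
  A^0: L=1 ×15, L=3 ×141, L=5 ×90, L=7 ×6
  A^-2: L=2 ×35, L=4 ×130, L=6 ×44, L=8 ×1
  A^-4: L=3 ×40, L=5 ×69, L=7 ×11
  A^-6: L=4 ×25, L=6 ×19, L=8 ×1
  A^-8: L=5 ×8, L=7 ×2
  A^-10: L=6 ×1
Each group contributes A^e * Σ count * d^(L-1):
Powers of d = -A^2 - A^-2: d^2 = A^4 + 2 + A^-4; d^3 = -A^6 - 3*A^2 - 3*A^-2 - A^-6; d^4 = A^8 + 4*A^4 + 6 + 4*A^-4 + A^-8; d^5 = -A^10 - 5*A^6 - 10*A^2 - 10*A^-2 - 5*A^-6 - A^-10; d^6 = A^12 + 6*A^8 + 15*A^4 + 20 + 15*A^-4 + 6*A^-8 + A^-12; d^7 = -A^14 - 7*A^10 - 21*A^6 - 35*A^2 - 35*A^-2 - 21*A^-6 - 7*A^-10 - A^-14.
  A^10 * (d^3) = -A^16 - 3*A^12 - 3*A^8 - A^4
  A^8 * (10*d^2) = 10*A^12 + 20*A^8 + 10*A^4
  A^6 * (29*d + 16*d^3) = -16*A^12 - 77*A^8 - 77*A^4 - 16
  A^4 * (26 + 74*d^2 + 20*d^4) = 20*A^12 + 154*A^8 + 294*A^4 + 154 + 20*A^-4
  A^2 * (90*d + 105*d^3 + 15*d^5) = -15*A^12 - 180*A^8 - 555*A^4 - 555 - 180*A^-4 - 15*A^-8
  A^0 * (15 + 141*d^2 + 90*d^4 + 6*d^6) = 6*A^12 + 126*A^8 + 591*A^4 + 957 + 591*A^-4 + 126*A^-8 + 6*A^-12
  A^-2 * (35*d + 130*d^3 + 44*d^5 + d^7) = -A^12 - 51*A^8 - 371*A^4 - 900 - 900*A^-4 - 371*A^-8 - 51*A^-12 - A^-16
  A^-4 * (40*d^2 + 69*d^4 + 11*d^6) = 11*A^8 + 135*A^4 + 481 + 714*A^-4 + 481*A^-8 + 135*A^-12 + 11*A^-16
  A^-6 * (25*d^3 + 19*d^5 + d^7) = -A^8 - 26*A^4 - 141 - 300*A^-4 - 300*A^-8 - 141*A^-12 - 26*A^-16 - A^-20
  A^-8 * (8*d^4 + 2*d^6) = 2*A^4 + 20 + 62*A^-4 + 88*A^-8 + 62*A^-12 + 20*A^-16 + 2*A^-20
  A^-10 * (d^5) = -1 - 5*A^-4 - 10*A^-8 - 10*A^-12 - 5*A^-16 - A^-20
Summing the groups: <K> = -A^16 + A^12 - A^8 + 2*A^4 - 1 + 2*A^-4 - A^-8 + A^-12 - A^-16
Normalise by the writhe: (-A^3)^(-w) = (-A^3)^(0) = 1, so f(A) = 1 * <K> = -A^16 + A^12 - A^8 + 2*A^4 - 1 + 2*A^-4 - A^-8 + A^-12 - A^-16.
Substitute A = t^(-1/4), i.e. A^e → t^(-e/4): V(t) = -t^4 + t^3 - t^2 + 2*t - 1 + 2*t^-1 - t^-2 + t^-3 - t^-4

Answer: -t^4 + t^3 - t^2 + 2*t - 1 + 2*t^-1 - t^-2 + t^-3 - t^-4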